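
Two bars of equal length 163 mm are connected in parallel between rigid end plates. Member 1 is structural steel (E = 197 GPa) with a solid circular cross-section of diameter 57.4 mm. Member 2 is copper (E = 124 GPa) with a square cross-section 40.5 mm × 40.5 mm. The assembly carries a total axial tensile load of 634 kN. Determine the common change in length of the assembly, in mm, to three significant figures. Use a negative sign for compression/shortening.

A_1 = 2588 mm².
A_2 = 1640 mm².
Equal strain + equilibrium ⇒ each member carries load in proportion to AE: A₁E₁ = 509800000 N, A₂E₂ = 203400000 N, ΣAE = 713200000 N.
δ = PL/ΣAE = 634000·163/713200000 = 0.1449 mm.

0.145 mm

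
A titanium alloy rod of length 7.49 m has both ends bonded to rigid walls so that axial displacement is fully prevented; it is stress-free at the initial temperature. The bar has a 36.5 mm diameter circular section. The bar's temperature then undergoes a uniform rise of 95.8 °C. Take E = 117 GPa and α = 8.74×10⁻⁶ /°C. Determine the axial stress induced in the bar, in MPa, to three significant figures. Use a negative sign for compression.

Free thermal expansion αLΔT = 8.74e-6 · 7490 · 95.8 = 6.271 mm.
The walls impose strain ε = −(6.271)/7490 = -8.3729e-04; σ = Eε = 117000 · -8.3729e-04 = -97.96 MPa.

-98.0 MPa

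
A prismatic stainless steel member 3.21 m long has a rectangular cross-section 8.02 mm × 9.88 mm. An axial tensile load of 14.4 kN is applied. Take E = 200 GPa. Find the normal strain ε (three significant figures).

9.09e-04

A = 79.24 mm².
σ = N/A = 181.7 MPa; ε = σ/E = 181.7/200000 = 9.087e-04.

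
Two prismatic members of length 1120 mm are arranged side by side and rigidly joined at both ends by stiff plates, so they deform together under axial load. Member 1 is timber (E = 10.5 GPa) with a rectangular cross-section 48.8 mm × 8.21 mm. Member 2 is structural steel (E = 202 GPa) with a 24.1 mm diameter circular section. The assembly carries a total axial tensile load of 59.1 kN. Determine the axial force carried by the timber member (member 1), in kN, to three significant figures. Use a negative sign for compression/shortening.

2.58 kN

A_1 = 400.6 mm².
A_2 = 456.2 mm².
Equal strain + equilibrium ⇒ each member carries load in proportion to AE: A₁E₁ = 4207000 N, A₂E₂ = 92150000 N, ΣAE = 96350000 N.
F₁ = P·A₁E₁/ΣAE = 59100·4207000/96350000 = 2580 N.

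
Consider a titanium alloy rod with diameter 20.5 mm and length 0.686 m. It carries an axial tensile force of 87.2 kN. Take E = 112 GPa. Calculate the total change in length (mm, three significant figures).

1.62 mm

A = 330.1 mm².
δ_mech = NL/(AE) = 87200·686/(330.1·112000) = 1.618 mm.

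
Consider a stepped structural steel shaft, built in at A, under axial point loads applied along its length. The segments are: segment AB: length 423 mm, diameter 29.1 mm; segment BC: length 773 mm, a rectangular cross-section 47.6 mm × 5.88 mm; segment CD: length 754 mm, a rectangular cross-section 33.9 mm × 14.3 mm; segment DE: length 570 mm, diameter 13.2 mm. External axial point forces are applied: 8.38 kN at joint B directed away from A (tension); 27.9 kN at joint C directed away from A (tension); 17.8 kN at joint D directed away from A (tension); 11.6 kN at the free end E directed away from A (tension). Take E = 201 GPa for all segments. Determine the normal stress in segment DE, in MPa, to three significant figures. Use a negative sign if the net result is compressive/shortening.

Internal axial forces (sectioning from the free end, tension +): N_DE = 11.6 kN, N_CD = 29.4 kN, N_BC = 57.3 kN, N_AB = 65.68 kN.
A_DE = 136.8 mm².
σ_DE = N_DE/A_DE = 11600/136.8 = 84.77 MPa.

84.8 MPa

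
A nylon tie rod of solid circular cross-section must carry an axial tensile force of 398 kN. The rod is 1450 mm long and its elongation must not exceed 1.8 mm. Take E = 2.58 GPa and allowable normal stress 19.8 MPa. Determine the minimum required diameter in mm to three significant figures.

398 mm

Required area A ≥ P/σ_allow = 398000/19.8 = 20100 mm².
For a solid circular section, d ≥ √(4A/π) = 160 mm.
Elongation limit: A ≥ PL/(Eδ_allow) = 398000·1450/(2580·1.8) = 124300 mm² ⇒ d ≥ 397.8 mm.
The elongation limit governs.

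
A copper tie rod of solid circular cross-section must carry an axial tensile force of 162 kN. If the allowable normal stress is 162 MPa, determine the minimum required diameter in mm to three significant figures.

35.7 mm

Required area A ≥ P/σ_allow = 162000/162 = 1000 mm².
For a solid circular section, d ≥ √(4A/π) = 35.68 mm.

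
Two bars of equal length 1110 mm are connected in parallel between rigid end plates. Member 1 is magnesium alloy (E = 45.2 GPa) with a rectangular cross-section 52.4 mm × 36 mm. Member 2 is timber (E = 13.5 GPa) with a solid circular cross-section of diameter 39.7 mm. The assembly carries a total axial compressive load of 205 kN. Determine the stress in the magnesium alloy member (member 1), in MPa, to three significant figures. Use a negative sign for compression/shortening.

-90.9 MPa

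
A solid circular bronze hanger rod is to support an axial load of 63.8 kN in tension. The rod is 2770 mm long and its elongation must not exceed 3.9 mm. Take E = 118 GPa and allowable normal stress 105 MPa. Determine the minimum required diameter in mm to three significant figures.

Required area A ≥ P/σ_allow = 63800/105 = 607.6 mm².
For a solid circular section, d ≥ √(4A/π) = 27.81 mm.
Elongation limit: A ≥ PL/(Eδ_allow) = 63800·2770/(118000·3.9) = 384 mm² ⇒ d ≥ 22.11 mm.
The stress limit governs.

27.8 mm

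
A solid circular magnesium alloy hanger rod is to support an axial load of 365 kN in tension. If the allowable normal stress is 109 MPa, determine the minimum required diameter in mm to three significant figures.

65.3 mm

Required area A ≥ P/σ_allow = 365000/109 = 3349 mm².
For a solid circular section, d ≥ √(4A/π) = 65.3 mm.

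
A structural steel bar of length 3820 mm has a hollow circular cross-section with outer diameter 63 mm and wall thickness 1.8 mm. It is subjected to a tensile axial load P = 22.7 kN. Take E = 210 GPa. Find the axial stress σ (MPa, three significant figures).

A = 346.1 mm².
σ = N/A = 22700/346.1 = 65.59 MPa.

65.6 MPa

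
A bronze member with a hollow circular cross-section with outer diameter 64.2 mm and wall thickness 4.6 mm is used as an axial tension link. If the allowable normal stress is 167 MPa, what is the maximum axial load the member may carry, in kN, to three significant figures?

A = 861.3 mm².
P_max = σ_allow · A = 167 · 861.3 = 143800 N = 143.8 kN.

144 kN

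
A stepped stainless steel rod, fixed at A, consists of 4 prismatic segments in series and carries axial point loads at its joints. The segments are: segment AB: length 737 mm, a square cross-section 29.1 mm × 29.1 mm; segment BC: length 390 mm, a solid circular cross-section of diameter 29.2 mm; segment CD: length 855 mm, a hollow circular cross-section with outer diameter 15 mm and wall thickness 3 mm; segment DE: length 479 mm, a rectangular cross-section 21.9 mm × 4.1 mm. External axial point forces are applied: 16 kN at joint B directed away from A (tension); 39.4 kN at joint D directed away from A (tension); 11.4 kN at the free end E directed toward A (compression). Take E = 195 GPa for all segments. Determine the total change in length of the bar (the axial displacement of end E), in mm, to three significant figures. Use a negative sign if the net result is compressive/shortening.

Internal axial forces (sectioning from the free end, tension +): N_DE = -11.4 kN, N_CD = 28 kN, N_BC = 28 kN, N_AB = 44 kN.
A_AB = 846.8 mm².
A_BC = 669.7 mm².
A_CD = 113.1 mm².
A_DE = 89.79 mm².
δ_AB = 44000·737/(846.8·195000) = 0.1964 mm
δ_BC = 28000·390/(669.7·195000) = 0.08362 mm
δ_CD = 28000·855/(113.1·195000) = 1.086 mm
δ_DE = -11400·479/(89.79·195000) = -0.3119 mm
δ = Σδ_i = 1.054 mm.

1.05 mm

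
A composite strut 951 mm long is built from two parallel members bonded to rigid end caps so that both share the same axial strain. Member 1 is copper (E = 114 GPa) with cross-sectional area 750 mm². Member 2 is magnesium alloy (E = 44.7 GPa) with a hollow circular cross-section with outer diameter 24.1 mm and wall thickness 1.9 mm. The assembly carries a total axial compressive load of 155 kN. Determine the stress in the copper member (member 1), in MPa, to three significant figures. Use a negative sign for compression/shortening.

A_2 = 132.5 mm².
Equal strain + equilibrium ⇒ each member carries load in proportion to AE: A₁E₁ = 85500000 N, A₂E₂ = 5923000 N, ΣAE = 91420000 N.
σ₁ = P·E₁/ΣAE = -155000·114000/91420000 = -193.3 MPa.

-193 MPa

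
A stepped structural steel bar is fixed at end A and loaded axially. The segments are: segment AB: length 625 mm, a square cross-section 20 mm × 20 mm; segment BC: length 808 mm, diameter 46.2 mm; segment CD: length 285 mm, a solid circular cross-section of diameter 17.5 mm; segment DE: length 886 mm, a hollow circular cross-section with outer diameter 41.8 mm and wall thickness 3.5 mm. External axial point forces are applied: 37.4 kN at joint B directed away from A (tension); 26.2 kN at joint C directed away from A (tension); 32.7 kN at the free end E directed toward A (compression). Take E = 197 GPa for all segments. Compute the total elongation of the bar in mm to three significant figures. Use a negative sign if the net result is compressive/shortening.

Internal axial forces (sectioning from the free end, tension +): N_DE = -32.7 kN, N_CD = -32.7 kN, N_BC = -6.5 kN, N_AB = 30.9 kN.
A_AB = 400 mm².
A_BC = 1676 mm².
A_CD = 240.5 mm².
A_DE = 421.1 mm².
δ_AB = 30900·625/(400·197000) = 0.2451 mm
δ_BC = -6500·808/(1676·197000) = -0.0159 mm
δ_CD = -32700·285/(240.5·197000) = -0.1967 mm
δ_DE = -32700·886/(421.1·197000) = -0.3492 mm
δ = Σδ_i = -0.3167 mm.

-0.317 mm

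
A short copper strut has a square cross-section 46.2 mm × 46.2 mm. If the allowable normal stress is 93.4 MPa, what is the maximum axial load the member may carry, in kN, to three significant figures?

199 kN

A = 2134 mm².
P_max = σ_allow · A = 93.4 · 2134 = 199400 N = 199.4 kN.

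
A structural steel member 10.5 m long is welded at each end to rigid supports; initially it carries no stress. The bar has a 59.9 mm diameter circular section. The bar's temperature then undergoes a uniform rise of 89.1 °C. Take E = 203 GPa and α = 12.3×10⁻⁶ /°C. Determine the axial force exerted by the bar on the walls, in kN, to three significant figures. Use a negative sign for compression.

-627 kN

Free thermal expansion αLΔT = 12.3e-6 · 10500 · 89.1 = 11.51 mm.
The walls impose strain ε = −(11.51)/10500 = -1.0959e-03; σ = Eε = 203000 · -1.0959e-03 = -222.5 MPa.
Wall reaction R = σ·A = -222.5·2818 = -626900 N = -626.9 kN.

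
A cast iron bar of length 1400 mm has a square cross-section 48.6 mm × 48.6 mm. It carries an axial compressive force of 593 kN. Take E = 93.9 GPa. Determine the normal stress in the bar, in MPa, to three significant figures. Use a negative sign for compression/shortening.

-251 MPa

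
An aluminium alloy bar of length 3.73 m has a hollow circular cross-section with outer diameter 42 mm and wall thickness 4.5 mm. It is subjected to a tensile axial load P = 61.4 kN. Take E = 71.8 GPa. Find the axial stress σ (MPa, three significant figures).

116 MPa

A = 530.1 mm².
σ = N/A = 61400/530.1 = 115.8 MPa.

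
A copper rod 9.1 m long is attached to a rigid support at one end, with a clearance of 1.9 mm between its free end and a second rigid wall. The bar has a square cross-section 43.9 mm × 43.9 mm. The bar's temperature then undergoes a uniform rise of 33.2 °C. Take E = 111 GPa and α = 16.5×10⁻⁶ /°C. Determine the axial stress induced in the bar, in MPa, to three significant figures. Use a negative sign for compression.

Free thermal expansion αLΔT = 16.5e-6 · 9100 · 33.2 = 4.985 mm.
The walls engage after the gap closes; constrained expansion = 4.985 − 1.9 = 3.085 mm.
The walls impose strain ε = −(3.085)/9100 = -3.3901e-04; σ = Eε = 111000 · -3.3901e-04 = -37.63 MPa.

-37.6 MPa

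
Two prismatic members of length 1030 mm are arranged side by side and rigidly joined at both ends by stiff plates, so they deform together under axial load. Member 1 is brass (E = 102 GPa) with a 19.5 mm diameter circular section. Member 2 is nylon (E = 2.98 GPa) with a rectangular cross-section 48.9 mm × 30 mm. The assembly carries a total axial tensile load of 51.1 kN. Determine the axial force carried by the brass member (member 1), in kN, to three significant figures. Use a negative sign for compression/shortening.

44.7 kN

A_1 = 298.6 mm².
A_2 = 1467 mm².
Equal strain + equilibrium ⇒ each member carries load in proportion to AE: A₁E₁ = 30460000 N, A₂E₂ = 4372000 N, ΣAE = 34830000 N.
F₁ = P·A₁E₁/ΣAE = 51100·30460000/34830000 = 44690 N.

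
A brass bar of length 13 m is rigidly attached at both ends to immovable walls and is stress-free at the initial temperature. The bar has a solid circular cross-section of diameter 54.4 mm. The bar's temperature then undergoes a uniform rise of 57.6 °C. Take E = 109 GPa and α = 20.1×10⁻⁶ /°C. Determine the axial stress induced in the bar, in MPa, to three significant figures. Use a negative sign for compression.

Free thermal expansion αLΔT = 20.1e-6 · 13000 · 57.6 = 15.05 mm.
The walls impose strain ε = −(15.05)/13000 = -1.1578e-03; σ = Eε = 109000 · -1.1578e-03 = -126.2 MPa.

-126 MPa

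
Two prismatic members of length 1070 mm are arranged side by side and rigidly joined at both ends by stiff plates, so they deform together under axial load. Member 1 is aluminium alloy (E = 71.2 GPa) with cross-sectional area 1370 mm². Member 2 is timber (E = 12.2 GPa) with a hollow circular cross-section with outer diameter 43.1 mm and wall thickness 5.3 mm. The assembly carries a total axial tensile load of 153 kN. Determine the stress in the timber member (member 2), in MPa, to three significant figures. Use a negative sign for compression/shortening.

17.7 MPa

A_2 = 629.4 mm².
Equal strain + equilibrium ⇒ each member carries load in proportion to AE: A₁E₁ = 97540000 N, A₂E₂ = 7679000 N, ΣAE = 105200000 N.
σ₂ = P·E₂/ΣAE = 153000·12200/105200000 = 17.74 MPa.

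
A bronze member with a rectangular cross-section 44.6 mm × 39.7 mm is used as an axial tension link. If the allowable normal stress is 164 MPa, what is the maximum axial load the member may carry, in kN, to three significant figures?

290 kN

A = 1771 mm².
P_max = σ_allow · A = 164 · 1771 = 290400 N = 290.4 kN.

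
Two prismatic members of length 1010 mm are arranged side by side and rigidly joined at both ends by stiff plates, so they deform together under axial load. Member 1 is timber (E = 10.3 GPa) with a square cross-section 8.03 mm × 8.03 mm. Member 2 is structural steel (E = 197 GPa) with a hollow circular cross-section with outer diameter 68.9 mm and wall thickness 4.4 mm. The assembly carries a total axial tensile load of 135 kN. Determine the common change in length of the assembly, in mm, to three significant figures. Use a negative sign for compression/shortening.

0.773 mm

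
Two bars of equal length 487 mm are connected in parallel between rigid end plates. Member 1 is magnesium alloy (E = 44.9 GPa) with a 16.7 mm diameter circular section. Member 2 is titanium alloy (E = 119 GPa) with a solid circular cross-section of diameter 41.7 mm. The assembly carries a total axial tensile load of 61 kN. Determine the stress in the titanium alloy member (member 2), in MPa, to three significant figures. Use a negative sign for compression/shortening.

42.1 MPa

A_1 = 219 mm².
A_2 = 1366 mm².
Equal strain + equilibrium ⇒ each member carries load in proportion to AE: A₁E₁ = 9835000 N, A₂E₂ = 162500000 N, ΣAE = 172400000 N.
σ₂ = P·E₂/ΣAE = 61000·119000/172400000 = 42.12 MPa.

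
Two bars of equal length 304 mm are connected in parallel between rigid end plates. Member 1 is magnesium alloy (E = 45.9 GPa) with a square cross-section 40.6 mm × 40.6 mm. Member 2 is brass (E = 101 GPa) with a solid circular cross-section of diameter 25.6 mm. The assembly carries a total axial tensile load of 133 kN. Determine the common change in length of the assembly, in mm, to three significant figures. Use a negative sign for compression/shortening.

A_1 = 1648 mm².
A_2 = 514.7 mm².
Equal strain + equilibrium ⇒ each member carries load in proportion to AE: A₁E₁ = 75660000 N, A₂E₂ = 51990000 N, ΣAE = 127600000 N.
δ = PL/ΣAE = 133000·304/127600000 = 0.3168 mm.

0.317 mm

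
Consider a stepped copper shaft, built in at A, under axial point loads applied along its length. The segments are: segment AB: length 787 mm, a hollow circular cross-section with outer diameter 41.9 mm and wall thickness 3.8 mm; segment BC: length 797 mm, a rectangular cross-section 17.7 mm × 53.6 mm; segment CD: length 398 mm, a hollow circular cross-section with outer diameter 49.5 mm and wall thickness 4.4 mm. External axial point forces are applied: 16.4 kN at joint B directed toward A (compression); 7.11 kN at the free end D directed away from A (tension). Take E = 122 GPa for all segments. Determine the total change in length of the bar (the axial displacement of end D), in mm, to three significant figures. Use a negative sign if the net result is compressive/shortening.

-0.0456 mm

Internal axial forces (sectioning from the free end, tension +): N_CD = 7.11 kN, N_BC = 7.11 kN, N_AB = -9.29 kN.
A_AB = 454.8 mm².
A_BC = 948.7 mm².
A_CD = 623.4 mm².
δ_AB = -9290·787/(454.8·122000) = -0.1318 mm
δ_BC = 7110·797/(948.7·122000) = 0.04896 mm
δ_CD = 7110·398/(623.4·122000) = 0.03721 mm
δ = Σδ_i = -0.04559 mm.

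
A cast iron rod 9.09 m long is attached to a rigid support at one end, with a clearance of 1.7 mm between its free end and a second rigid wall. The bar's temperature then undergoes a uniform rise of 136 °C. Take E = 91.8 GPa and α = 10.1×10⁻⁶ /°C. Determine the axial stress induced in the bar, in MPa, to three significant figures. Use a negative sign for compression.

-109 MPa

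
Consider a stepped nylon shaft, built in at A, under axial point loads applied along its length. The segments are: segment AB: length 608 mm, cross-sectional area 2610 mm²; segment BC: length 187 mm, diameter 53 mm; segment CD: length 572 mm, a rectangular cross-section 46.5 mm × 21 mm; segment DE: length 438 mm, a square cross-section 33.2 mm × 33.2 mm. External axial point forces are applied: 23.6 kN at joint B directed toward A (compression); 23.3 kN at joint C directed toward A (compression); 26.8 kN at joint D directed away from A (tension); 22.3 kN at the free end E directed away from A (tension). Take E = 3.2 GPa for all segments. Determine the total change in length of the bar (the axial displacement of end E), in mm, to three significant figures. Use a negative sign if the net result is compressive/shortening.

12.6 mm

Internal axial forces (sectioning from the free end, tension +): N_DE = 22.3 kN, N_CD = 49.1 kN, N_BC = 25.8 kN, N_AB = 2.2 kN.
A_BC = 2206 mm².
A_CD = 976.5 mm².
A_DE = 1102 mm².
δ_AB = 2200·608/(2610·3200) = 0.1602 mm
δ_BC = 25800·187/(2206·3200) = 0.6834 mm
δ_CD = 49100·572/(976.5·3200) = 8.988 mm
δ_DE = 22300·438/(1102·3200) = 2.769 mm
δ = Σδ_i = 12.6 mm.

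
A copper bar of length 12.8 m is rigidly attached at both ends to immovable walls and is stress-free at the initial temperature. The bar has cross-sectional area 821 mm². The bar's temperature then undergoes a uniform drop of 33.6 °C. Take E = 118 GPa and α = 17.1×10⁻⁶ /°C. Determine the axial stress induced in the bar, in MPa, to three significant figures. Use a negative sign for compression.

67.8 MPa

Free thermal expansion αLΔT = 17.1e-6 · 12800 · -33.6 = -7.354 mm.
The walls impose strain ε = −(-7.354)/12800 = 5.7456e-04; σ = Eε = 118000 · 5.7456e-04 = 67.8 MPa.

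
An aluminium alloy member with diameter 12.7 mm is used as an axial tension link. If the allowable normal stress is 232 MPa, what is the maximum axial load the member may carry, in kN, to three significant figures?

29.4 kN

A = 126.7 mm².
P_max = σ_allow · A = 232 · 126.7 = 29390 N = 29.39 kN.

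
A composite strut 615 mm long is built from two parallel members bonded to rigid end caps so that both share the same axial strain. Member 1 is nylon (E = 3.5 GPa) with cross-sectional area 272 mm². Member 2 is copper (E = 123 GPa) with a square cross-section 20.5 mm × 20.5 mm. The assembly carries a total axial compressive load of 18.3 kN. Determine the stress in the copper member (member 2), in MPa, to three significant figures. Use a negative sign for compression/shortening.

A_2 = 420.2 mm².
Equal strain + equilibrium ⇒ each member carries load in proportion to AE: A₁E₁ = 952000 N, A₂E₂ = 51690000 N, ΣAE = 52640000 N.
σ₂ = P·E₂/ΣAE = -18300·123000/52640000 = -42.76 MPa.

-42.8 MPa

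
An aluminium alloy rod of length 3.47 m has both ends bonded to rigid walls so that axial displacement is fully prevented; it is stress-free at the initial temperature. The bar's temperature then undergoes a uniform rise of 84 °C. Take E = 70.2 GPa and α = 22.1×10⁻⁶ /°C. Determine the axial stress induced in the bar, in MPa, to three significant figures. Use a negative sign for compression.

Free thermal expansion αLΔT = 22.1e-6 · 3470 · 84 = 6.442 mm.
The walls impose strain ε = −(6.442)/3470 = -1.8564e-03; σ = Eε = 70200 · -1.8564e-03 = -130.3 MPa.

-130 MPa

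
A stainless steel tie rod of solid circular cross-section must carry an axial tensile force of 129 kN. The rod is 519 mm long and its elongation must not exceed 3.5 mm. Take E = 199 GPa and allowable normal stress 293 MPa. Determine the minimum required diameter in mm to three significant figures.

23.7 mm

Required area A ≥ P/σ_allow = 129000/293 = 440.3 mm².
For a solid circular section, d ≥ √(4A/π) = 23.68 mm.
Elongation limit: A ≥ PL/(Eδ_allow) = 129000·519/(199000·3.5) = 96.12 mm² ⇒ d ≥ 11.06 mm.
The stress limit governs.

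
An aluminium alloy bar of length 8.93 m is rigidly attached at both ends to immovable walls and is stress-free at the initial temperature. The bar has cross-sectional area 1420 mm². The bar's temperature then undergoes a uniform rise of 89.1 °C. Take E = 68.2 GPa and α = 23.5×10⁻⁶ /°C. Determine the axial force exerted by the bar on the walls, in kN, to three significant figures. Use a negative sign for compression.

Free thermal expansion αLΔT = 23.5e-6 · 8930 · 89.1 = 18.7 mm.
The walls impose strain ε = −(18.7)/8930 = -2.0938e-03; σ = Eε = 68200 · -2.0938e-03 = -142.8 MPa.
Wall reaction R = σ·A = -142.8·1420 = -202800 N = -202.8 kN.

-203 kN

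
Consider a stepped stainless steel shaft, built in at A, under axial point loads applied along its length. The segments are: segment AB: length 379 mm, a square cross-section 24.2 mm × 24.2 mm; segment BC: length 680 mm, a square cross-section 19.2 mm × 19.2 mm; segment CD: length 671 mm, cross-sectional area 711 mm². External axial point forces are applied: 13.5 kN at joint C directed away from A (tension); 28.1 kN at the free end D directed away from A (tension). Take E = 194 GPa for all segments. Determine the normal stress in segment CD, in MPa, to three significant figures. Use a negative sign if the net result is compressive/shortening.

Internal axial forces (sectioning from the free end, tension +): N_CD = 28.1 kN, N_BC = 41.6 kN, N_AB = 41.6 kN.
σ_CD = N_CD/A_CD = 28100/711 = 39.52 MPa.

39.5 MPa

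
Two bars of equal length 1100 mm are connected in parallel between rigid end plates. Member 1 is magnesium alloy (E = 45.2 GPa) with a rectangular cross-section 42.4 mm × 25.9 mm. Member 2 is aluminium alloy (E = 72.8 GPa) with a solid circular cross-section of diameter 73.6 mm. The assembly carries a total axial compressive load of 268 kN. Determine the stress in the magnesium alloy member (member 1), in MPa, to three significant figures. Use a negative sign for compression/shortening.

A_1 = 1098 mm².
A_2 = 4254 mm².
Equal strain + equilibrium ⇒ each member carries load in proportion to AE: A₁E₁ = 49640000 N, A₂E₂ = 309700000 N, ΣAE = 359400000 N.
σ₁ = P·E₁/ΣAE = -268000·45200/359400000 = -33.71 MPa.

-33.7 MPa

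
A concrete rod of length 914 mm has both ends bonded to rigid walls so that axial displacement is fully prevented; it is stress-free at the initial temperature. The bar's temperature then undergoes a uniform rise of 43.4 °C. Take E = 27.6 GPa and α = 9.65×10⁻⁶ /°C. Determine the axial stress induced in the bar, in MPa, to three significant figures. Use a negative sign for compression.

-11.6 MPa

Free thermal expansion αLΔT = 9.65e-6 · 914 · 43.4 = 0.3828 mm.
The walls impose strain ε = −(0.3828)/914 = -4.1881e-04; σ = Eε = 27600 · -4.1881e-04 = -11.56 MPa.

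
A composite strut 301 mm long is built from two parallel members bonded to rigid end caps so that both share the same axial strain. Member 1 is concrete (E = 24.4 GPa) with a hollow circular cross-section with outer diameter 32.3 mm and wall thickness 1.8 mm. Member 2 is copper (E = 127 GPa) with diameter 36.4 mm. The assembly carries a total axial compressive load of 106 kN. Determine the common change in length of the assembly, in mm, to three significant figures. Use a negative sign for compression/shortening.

-0.234 mm

A_1 = 172.5 mm².
A_2 = 1041 mm².
Equal strain + equilibrium ⇒ each member carries load in proportion to AE: A₁E₁ = 4208000 N, A₂E₂ = 132200000 N, ΣAE = 136400000 N.
δ = PL/ΣAE = -106000·301/136400000 = -0.234 mm.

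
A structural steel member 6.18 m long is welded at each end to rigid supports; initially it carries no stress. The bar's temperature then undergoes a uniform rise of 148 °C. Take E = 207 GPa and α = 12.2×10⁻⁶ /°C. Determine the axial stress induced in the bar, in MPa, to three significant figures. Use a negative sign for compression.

-374 MPa

Free thermal expansion αLΔT = 12.2e-6 · 6180 · 148 = 11.16 mm.
The walls impose strain ε = −(11.16)/6180 = -1.8056e-03; σ = Eε = 207000 · -1.8056e-03 = -373.8 MPa.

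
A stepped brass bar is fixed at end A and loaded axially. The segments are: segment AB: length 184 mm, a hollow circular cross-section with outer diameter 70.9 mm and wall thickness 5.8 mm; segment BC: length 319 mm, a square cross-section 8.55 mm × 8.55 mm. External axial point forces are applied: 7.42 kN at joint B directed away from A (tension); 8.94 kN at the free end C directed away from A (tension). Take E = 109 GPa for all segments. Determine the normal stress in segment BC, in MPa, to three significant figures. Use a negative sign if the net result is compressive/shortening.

Internal axial forces (sectioning from the free end, tension +): N_BC = 8.94 kN, N_AB = 16.36 kN.
A_BC = 73.1 mm².
σ_BC = N_BC/A_BC = 8940/73.1 = 122.3 MPa.

122 MPa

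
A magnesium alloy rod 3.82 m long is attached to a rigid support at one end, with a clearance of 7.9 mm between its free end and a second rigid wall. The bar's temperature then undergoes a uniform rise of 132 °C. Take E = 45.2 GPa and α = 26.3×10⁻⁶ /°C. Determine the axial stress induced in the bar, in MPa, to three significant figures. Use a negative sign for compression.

Free thermal expansion αLΔT = 26.3e-6 · 3820 · 132 = 13.26 mm.
The walls engage after the gap closes; constrained expansion = 13.26 − 7.9 = 5.362 mm.
The walls impose strain ε = −(5.362)/3820 = -1.4035e-03; σ = Eε = 45200 · -1.4035e-03 = -63.44 MPa.

-63.4 MPa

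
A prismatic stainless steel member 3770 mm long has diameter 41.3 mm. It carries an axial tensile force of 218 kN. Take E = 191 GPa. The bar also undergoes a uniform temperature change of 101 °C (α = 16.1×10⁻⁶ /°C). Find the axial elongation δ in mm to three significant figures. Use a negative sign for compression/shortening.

A = 1340 mm².
δ_mech = NL/(AE) = 218000·3770/(1340·191000) = 3.212 mm.
δ_thermal = αLΔT = 16.1e-6·3770·101 = 6.13 mm.
δ = δ_mech + δ_thermal = 9.342 mm.

9.34 mm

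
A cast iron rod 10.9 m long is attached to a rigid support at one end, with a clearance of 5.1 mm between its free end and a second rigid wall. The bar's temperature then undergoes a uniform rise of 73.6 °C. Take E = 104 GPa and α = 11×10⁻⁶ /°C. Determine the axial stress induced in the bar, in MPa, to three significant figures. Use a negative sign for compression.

Free thermal expansion αLΔT = 11e-6 · 10900 · 73.6 = 8.825 mm.
The walls engage after the gap closes; constrained expansion = 8.825 − 5.1 = 3.725 mm.
The walls impose strain ε = −(3.725)/10900 = -3.4171e-04; σ = Eε = 104000 · -3.4171e-04 = -35.54 MPa.

-35.5 MPa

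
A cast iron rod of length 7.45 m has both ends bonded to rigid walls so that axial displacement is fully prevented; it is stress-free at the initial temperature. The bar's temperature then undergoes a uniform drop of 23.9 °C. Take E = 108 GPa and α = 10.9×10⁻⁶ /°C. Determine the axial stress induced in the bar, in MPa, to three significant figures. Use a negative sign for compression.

Free thermal expansion αLΔT = 10.9e-6 · 7450 · -23.9 = -1.941 mm.
The walls impose strain ε = −(-1.941)/7450 = 2.6051e-04; σ = Eε = 108000 · 2.6051e-04 = 28.14 MPa.

28.1 MPa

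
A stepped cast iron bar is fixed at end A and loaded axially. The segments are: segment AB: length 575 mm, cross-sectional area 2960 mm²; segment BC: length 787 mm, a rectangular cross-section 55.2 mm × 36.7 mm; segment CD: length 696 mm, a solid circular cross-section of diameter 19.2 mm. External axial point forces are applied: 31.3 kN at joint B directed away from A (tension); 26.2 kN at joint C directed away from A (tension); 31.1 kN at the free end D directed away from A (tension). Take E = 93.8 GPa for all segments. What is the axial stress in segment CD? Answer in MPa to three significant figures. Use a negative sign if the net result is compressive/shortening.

Internal axial forces (sectioning from the free end, tension +): N_CD = 31.1 kN, N_BC = 57.3 kN, N_AB = 88.6 kN.
A_CD = 289.5 mm².
σ_CD = N_CD/A_CD = 31100/289.5 = 107.4 MPa.

107 MPa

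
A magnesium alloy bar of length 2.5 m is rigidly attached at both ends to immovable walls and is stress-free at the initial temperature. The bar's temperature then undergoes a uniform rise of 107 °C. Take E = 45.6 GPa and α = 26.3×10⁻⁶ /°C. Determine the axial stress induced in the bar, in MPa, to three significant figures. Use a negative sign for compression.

Free thermal expansion αLΔT = 26.3e-6 · 2500 · 107 = 7.035 mm.
The walls impose strain ε = −(7.035)/2500 = -2.8141e-03; σ = Eε = 45600 · -2.8141e-03 = -128.3 MPa.

-128 MPa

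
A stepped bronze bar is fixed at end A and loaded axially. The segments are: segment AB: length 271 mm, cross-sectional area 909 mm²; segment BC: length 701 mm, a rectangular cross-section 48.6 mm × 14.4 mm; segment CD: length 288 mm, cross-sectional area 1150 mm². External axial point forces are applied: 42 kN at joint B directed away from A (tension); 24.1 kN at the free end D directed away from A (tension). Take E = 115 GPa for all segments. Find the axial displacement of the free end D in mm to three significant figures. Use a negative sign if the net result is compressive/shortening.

Internal axial forces (sectioning from the free end, tension +): N_CD = 24.1 kN, N_BC = 24.1 kN, N_AB = 66.1 kN.
A_BC = 699.8 mm².
δ_AB = 66100·271/(909·115000) = 0.1714 mm
δ_BC = 24100·701/(699.8·115000) = 0.2099 mm
δ_CD = 24100·288/(1150·115000) = 0.05248 mm
δ = Σδ_i = 0.4338 mm.

0.434 mm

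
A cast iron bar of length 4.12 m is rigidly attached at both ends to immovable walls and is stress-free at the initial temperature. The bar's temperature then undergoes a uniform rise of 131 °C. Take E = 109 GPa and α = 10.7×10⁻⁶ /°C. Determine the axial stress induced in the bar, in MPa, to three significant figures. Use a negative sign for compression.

-153 MPa

Free thermal expansion αLΔT = 10.7e-6 · 4120 · 131 = 5.775 mm.
The walls impose strain ε = −(5.775)/4120 = -1.4017e-03; σ = Eε = 109000 · -1.4017e-03 = -152.8 MPa.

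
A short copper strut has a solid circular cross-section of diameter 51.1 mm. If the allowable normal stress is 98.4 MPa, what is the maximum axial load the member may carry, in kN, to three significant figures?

A = 2051 mm².
P_max = σ_allow · A = 98.4 · 2051 = 201800 N = 201.8 kN.

202 kN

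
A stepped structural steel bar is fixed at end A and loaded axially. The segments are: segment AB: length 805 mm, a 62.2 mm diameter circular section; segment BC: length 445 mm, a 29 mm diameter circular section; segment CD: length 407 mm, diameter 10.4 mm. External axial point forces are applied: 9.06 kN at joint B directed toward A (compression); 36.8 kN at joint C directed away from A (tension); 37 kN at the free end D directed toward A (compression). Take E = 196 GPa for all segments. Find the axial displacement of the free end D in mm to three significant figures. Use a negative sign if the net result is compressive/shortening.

-0.918 mm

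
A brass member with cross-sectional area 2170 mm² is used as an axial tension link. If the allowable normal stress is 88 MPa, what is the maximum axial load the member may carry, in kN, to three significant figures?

191 kN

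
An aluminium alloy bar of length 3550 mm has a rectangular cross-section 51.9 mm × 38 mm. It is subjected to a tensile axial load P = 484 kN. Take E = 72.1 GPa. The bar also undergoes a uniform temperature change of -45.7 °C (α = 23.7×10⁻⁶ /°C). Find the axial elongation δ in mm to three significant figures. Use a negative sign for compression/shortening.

A = 1972 mm².
δ_mech = NL/(AE) = 484000·3550/(1972·72100) = 12.08 mm.
δ_thermal = αLΔT = 23.7e-6·3550·-45.7 = -3.845 mm.
δ = δ_mech + δ_thermal = 8.238 mm.

8.24 mm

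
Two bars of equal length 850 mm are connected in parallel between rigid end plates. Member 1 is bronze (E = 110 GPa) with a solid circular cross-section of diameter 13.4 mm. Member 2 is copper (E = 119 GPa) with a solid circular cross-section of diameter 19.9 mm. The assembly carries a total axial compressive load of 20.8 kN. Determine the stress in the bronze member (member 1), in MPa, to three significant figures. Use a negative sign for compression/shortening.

A_1 = 141 mm².
A_2 = 311 mm².
Equal strain + equilibrium ⇒ each member carries load in proportion to AE: A₁E₁ = 15510000 N, A₂E₂ = 37010000 N, ΣAE = 52520000 N.
σ₁ = P·E₁/ΣAE = -20800·110000/52520000 = -43.56 MPa.

-43.6 MPa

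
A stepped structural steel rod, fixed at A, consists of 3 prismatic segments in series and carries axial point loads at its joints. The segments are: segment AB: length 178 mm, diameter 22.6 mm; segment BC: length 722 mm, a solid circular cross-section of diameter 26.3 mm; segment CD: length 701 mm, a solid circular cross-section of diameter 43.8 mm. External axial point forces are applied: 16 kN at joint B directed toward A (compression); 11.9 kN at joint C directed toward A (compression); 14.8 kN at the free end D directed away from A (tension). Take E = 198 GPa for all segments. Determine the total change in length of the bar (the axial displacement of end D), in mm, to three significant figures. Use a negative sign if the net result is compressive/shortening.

0.0249 mm

Internal axial forces (sectioning from the free end, tension +): N_CD = 14.8 kN, N_BC = 2.9 kN, N_AB = -13.1 kN.
A_AB = 401.1 mm².
A_BC = 543.3 mm².
A_CD = 1507 mm².
δ_AB = -13100·178/(401.1·198000) = -0.02936 mm
δ_BC = 2900·722/(543.3·198000) = 0.01947 mm
δ_CD = 14800·701/(1507·198000) = 0.03478 mm
δ = Σδ_i = 0.02488 mm.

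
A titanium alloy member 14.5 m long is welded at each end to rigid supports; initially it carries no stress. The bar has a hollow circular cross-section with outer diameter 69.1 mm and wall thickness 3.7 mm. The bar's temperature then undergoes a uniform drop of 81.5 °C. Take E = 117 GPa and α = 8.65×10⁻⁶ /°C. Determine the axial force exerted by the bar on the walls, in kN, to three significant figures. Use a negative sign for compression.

Free thermal expansion αLΔT = 8.65e-6 · 14500 · -81.5 = -10.22 mm.
The walls impose strain ε = −(-10.22)/14500 = 7.0498e-04; σ = Eε = 117000 · 7.0498e-04 = 82.48 MPa.
Wall reaction R = σ·A = 82.48·760.2 = 62700 N = 62.7 kN.

62.7 kN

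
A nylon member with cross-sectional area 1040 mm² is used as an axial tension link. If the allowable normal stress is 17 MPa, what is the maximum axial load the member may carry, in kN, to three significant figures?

17.7 kN

P_max = σ_allow · A = 17 · 1040 = 17680 N = 17.68 kN.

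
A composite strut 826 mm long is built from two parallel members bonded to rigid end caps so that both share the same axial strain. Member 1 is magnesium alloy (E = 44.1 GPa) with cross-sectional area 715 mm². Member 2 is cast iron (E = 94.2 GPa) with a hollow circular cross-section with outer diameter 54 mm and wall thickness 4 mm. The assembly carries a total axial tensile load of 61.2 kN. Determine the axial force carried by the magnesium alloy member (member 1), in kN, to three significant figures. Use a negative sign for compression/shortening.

A_2 = 628.3 mm².
Equal strain + equilibrium ⇒ each member carries load in proportion to AE: A₁E₁ = 31530000 N, A₂E₂ = 59190000 N, ΣAE = 90720000 N.
F₁ = P·A₁E₁/ΣAE = 61200·31530000/90720000 = 21270 N.

21.3 kN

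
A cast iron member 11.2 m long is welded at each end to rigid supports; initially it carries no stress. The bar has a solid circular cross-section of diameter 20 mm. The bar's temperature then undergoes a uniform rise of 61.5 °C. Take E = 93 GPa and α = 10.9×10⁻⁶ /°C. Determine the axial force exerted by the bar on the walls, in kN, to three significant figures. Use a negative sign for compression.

-19.6 kN

Free thermal expansion αLΔT = 10.9e-6 · 11200 · 61.5 = 7.508 mm.
The walls impose strain ε = −(7.508)/11200 = -6.7035e-04; σ = Eε = 93000 · -6.7035e-04 = -62.34 MPa.
Wall reaction R = σ·A = -62.34·314.2 = -19590 N = -19.59 kN.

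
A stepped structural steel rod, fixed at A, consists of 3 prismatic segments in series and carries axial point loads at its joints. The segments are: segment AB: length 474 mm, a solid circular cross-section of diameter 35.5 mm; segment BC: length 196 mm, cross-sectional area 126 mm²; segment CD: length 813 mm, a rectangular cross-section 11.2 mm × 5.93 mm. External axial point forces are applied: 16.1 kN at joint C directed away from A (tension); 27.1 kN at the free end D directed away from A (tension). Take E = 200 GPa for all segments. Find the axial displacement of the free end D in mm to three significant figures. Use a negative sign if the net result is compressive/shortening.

2.10 mm

Internal axial forces (sectioning from the free end, tension +): N_CD = 27.1 kN, N_BC = 43.2 kN, N_AB = 43.2 kN.
A_AB = 989.8 mm².
A_CD = 66.42 mm².
δ_AB = 43200·474/(989.8·200000) = 0.1034 mm
δ_BC = 43200·196/(126·200000) = 0.336 mm
δ_CD = 27100·813/(66.42·200000) = 1.659 mm
δ = Σδ_i = 2.098 mm.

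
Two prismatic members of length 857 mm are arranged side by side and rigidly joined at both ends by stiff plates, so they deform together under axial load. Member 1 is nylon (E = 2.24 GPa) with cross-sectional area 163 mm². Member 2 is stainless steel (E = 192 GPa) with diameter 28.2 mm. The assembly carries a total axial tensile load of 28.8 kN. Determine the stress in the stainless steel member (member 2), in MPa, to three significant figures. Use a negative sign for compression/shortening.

A_2 = 624.6 mm².
Equal strain + equilibrium ⇒ each member carries load in proportion to AE: A₁E₁ = 365100 N, A₂E₂ = 119900000 N, ΣAE = 120300000 N.
σ₂ = P·E₂/ΣAE = 28800·192000/120300000 = 45.97 MPa.

46.0 MPa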